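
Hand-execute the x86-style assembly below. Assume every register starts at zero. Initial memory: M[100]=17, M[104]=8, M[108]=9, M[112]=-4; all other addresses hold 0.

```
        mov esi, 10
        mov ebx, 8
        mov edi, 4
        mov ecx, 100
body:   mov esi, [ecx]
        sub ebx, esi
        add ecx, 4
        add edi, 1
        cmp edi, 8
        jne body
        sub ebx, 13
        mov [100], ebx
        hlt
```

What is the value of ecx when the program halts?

116

after mov esi, 10: esi=10
after mov ebx, 8: ebx=8
after mov edi, 4: edi=4
after mov ecx, 100: ecx=100
after mov esi, [ecx]: esi=M[100]=17
after sub ebx, esi: ebx=8-17=-9
after add ecx, 4: ecx=100+4=104
after add edi, 1: edi=4+1=5
cmp edi, 8  (cmp 5,8)
jne body: taken
after mov esi, [ecx]: esi=M[104]=8
after sub ebx, esi: ebx=(-9)-8=-17
after add ecx, 4: ecx=104+4=108
after add edi, 1: edi=5+1=6
cmp edi, 8  (cmp 6,8)
jne body: taken
after mov esi, [ecx]: esi=M[108]=9
after sub ebx, esi: ebx=(-17)-9=-26
after add ecx, 4: ecx=108+4=112
after add edi, 1: edi=6+1=7
cmp edi, 8  (cmp 7,8)
jne body: taken
after mov esi, [ecx]: esi=M[112]=-4
after sub ebx, esi: ebx=(-26)-(-4)=-22
after add ecx, 4: ecx=112+4=116
after add edi, 1: edi=7+1=8
cmp edi, 8  (cmp 8,8)
jne body: not taken
after sub ebx, 13: ebx=(-22)-13=-35
mov [100], ebx → M[100]=-35
halt.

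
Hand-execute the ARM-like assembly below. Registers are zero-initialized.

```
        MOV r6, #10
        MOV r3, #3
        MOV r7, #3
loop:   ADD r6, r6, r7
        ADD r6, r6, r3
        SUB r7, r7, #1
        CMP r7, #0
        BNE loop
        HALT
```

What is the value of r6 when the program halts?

after MOV r6, #10: r6=10
after MOV r3, #3: r3=3
after MOV r7, #3: r7=3
after ADD r6, r6, r7: r6=10+3=13
after ADD r6, r6, r3: r6=13+3=16
after SUB r7, r7, #1: r7=3-1=2
CMP r7, #0  (cmp 2,0)
BNE loop: taken
after ADD r6, r6, r7: r6=16+2=18
after ADD r6, r6, r3: r6=18+3=21
after SUB r7, r7, #1: r7=2-1=1
CMP r7, #0  (cmp 1,0)
BNE loop: taken
after ADD r6, r6, r7: r6=21+1=22
after ADD r6, r6, r3: r6=22+3=25
after SUB r7, r7, #1: r7=1-1=0
CMP r7, #0  (cmp 0,0)
BNE loop: not taken
halt.

25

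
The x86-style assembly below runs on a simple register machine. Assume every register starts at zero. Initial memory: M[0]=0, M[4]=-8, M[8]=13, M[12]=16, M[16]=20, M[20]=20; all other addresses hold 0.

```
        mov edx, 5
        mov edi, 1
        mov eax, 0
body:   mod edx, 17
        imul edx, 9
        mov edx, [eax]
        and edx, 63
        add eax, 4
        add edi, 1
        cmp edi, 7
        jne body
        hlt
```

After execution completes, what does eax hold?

after mov edx, 5: edx=5
after mov edi, 1: edi=1
after mov eax, 0: eax=0
after mod edx, 17: edx=5%17=5
after imul edx, 9: edx=5*9=45
after mov edx, [eax]: edx=M[0]=0
after and edx, 63: edx=0&63=0
after add eax, 4: eax=0+4=4
after add edi, 1: edi=1+1=2
cmp edi, 7  (cmp 2,7)
jne body: taken
after mod edx, 17: edx=0%17=0
after imul edx, 9: edx=0*9=0
after mov edx, [eax]: edx=M[4]=-8
after and edx, 63: edx=(-8)&63=56
after add eax, 4: eax=4+4=8
after add edi, 1: edi=2+1=3
cmp edi, 7  (cmp 3,7)
jne body: taken
after mod edx, 17: edx=56%17=5
after imul edx, 9: edx=5*9=45
after mov edx, [eax]: edx=M[8]=13
after and edx, 63: edx=13&63=13
after add eax, 4: eax=8+4=12
after add edi, 1: edi=3+1=4
cmp edi, 7  (cmp 4,7)
jne body: taken
after mod edx, 17: edx=13%17=13
after imul edx, 9: edx=13*9=117
after mov edx, [eax]: edx=M[12]=16
after and edx, 63: edx=16&63=16
after add eax, 4: eax=12+4=16
after add edi, 1: edi=4+1=5
cmp edi, 7  (cmp 5,7)
jne body: taken
after mod edx, 17: edx=16%17=16
after imul edx, 9: edx=16*9=144
after mov edx, [eax]: edx=M[16]=20
after and edx, 63: edx=20&63=20
after add eax, 4: eax=16+4=20
after add edi, 1: edi=5+1=6
cmp edi, 7  (cmp 6,7)
jne body: taken
after mod edx, 17: edx=20%17=3
after imul edx, 9: edx=3*9=27
after mov edx, [eax]: edx=M[20]=20
after and edx, 63: edx=20&63=20
after add eax, 4: eax=20+4=24
after add edi, 1: edi=6+1=7
cmp edi, 7  (cmp 7,7)
jne body: not taken
halt.

24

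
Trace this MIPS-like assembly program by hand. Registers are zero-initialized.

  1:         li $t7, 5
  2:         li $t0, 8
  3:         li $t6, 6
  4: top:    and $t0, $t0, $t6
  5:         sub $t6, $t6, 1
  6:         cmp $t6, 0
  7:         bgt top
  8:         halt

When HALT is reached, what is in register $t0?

$t7=5
$t0=8
$t6=6
$t0=8&6=0
$t6=6-1=5
cmp $t6, 0  (cmp 5,0)
bgt top: taken
$t0=0&5=0
$t6=5-1=4
cmp $t6, 0  (cmp 4,0)
bgt top: taken
$t0=0&4=0
$t6=4-1=3
cmp $t6, 0  (cmp 3,0)
bgt top: taken
$t0=0&3=0
$t6=3-1=2
cmp $t6, 0  (cmp 2,0)
bgt top: taken
$t0=0&2=0
$t6=2-1=1
cmp $t6, 0  (cmp 1,0)
bgt top: taken
$t0=0&1=0
$t6=1-1=0
cmp $t6, 0  (cmp 0,0)
bgt top: not taken
halt.

0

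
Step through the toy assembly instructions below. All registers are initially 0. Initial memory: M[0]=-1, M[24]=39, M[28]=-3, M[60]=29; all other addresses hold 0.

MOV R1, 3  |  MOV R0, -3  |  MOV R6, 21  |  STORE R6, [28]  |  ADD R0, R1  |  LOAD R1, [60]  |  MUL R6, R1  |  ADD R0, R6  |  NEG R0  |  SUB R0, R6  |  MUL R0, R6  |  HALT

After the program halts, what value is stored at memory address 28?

R1=3
R0=-3
R6=21
STORE R6, [28] → M[28]=21
R0=(-3)+3=0
R1=M[60]=29
R6=21*29=609
R0=0+609=609
R0=-(609)=-609
R0=(-609)-609=-1218
R0=(-1218)*609=-741762
halt.

21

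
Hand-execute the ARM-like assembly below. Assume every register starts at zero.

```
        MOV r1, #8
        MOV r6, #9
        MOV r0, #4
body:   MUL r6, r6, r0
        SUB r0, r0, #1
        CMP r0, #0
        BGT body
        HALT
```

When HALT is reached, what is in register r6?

216

after MOV r1, #8: r1=8
after MOV r6, #9: r6=9
after MOV r0, #4: r0=4
after MUL r6, r6, r0: r6=9*4=36
after SUB r0, r0, #1: r0=4-1=3
CMP r0, #0  (cmp 3,0)
BGT body: taken
after MUL r6, r6, r0: r6=36*3=108
after SUB r0, r0, #1: r0=3-1=2
CMP r0, #0  (cmp 2,0)
BGT body: taken
after MUL r6, r6, r0: r6=108*2=216
after SUB r0, r0, #1: r0=2-1=1
CMP r0, #0  (cmp 1,0)
BGT body: taken
after MUL r6, r6, r0: r6=216*1=216
after SUB r0, r0, #1: r0=1-1=0
CMP r0, #0  (cmp 0,0)
BGT body: not taken
halt.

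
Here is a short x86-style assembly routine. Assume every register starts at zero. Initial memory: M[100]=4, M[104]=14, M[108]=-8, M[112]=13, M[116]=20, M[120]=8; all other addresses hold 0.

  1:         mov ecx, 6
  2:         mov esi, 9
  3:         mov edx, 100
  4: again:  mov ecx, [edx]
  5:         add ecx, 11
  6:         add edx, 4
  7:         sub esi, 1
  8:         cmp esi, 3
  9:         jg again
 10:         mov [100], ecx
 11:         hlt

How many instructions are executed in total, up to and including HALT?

ecx=6
esi=9
edx=100
ecx=M[100]=4
ecx=4+11=15
edx=100+4=104
esi=9-1=8
cmp esi, 3  (cmp 8,3)
jg again: taken
ecx=M[104]=14
ecx=14+11=25
edx=104+4=108
esi=8-1=7
cmp esi, 3  (cmp 7,3)
jg again: taken
ecx=M[108]=-8
ecx=(-8)+11=3
edx=108+4=112
esi=7-1=6
cmp esi, 3  (cmp 6,3)
jg again: taken
ecx=M[112]=13
ecx=13+11=24
edx=112+4=116
esi=6-1=5
cmp esi, 3  (cmp 5,3)
jg again: taken
ecx=M[116]=20
ecx=20+11=31
edx=116+4=120
esi=5-1=4
cmp esi, 3  (cmp 4,3)
jg again: taken
ecx=M[120]=8
ecx=8+11=19
edx=120+4=124
esi=4-1=3
cmp esi, 3  (cmp 3,3)
jg again: not taken
mov [100], ecx → M[100]=19
halt.
Total executed instructions: 41.

41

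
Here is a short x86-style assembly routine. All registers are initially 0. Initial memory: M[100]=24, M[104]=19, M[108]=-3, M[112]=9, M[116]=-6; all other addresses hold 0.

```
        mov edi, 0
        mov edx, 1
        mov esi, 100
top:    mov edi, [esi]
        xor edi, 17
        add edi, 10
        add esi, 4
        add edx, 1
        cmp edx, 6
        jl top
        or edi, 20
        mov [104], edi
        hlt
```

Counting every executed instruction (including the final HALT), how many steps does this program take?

mov edi, 0 → edi=0
mov edx, 1 → edx=1
mov esi, 100 → esi=100
mov edi, [esi] → edi=M[100]=24
xor edi, 17 → edi=24^17=9
add edi, 10 → edi=9+10=19
add esi, 4 → esi=100+4=104
add edx, 1 → edx=1+1=2
cmp edx, 6  (cmp 2,6)
jl top: taken
mov edi, [esi] → edi=M[104]=19
xor edi, 17 → edi=19^17=2
add edi, 10 → edi=2+10=12
add esi, 4 → esi=104+4=108
add edx, 1 → edx=2+1=3
cmp edx, 6  (cmp 3,6)
jl top: taken
mov edi, [esi] → edi=M[108]=-3
xor edi, 17 → edi=(-3)^17=-20
add edi, 10 → edi=(-20)+10=-10
add esi, 4 → esi=108+4=112
add edx, 1 → edx=3+1=4
cmp edx, 6  (cmp 4,6)
jl top: taken
mov edi, [esi] → edi=M[112]=9
xor edi, 17 → edi=9^17=24
add edi, 10 → edi=24+10=34
add esi, 4 → esi=112+4=116
add edx, 1 → edx=4+1=5
cmp edx, 6  (cmp 5,6)
jl top: taken
mov edi, [esi] → edi=M[116]=-6
xor edi, 17 → edi=(-6)^17=-21
add edi, 10 → edi=(-21)+10=-11
add esi, 4 → esi=116+4=120
add edx, 1 → edx=5+1=6
cmp edx, 6  (cmp 6,6)
jl top: not taken
or edi, 20 → edi=(-11)|20=-11
mov [104], edi → M[104]=-11
halt.
Total executed instructions: 41.

41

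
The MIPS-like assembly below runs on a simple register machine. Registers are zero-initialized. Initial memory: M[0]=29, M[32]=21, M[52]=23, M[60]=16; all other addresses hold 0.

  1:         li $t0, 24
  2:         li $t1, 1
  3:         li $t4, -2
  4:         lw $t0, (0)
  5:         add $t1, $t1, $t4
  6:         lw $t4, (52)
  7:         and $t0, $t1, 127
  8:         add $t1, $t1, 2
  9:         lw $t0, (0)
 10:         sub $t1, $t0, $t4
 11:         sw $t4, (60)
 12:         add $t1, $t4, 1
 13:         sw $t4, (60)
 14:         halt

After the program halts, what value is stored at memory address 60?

23

after li $t0, 24: $t0=24
after li $t1, 1: $t1=1
after li $t4, -2: $t4=-2
after lw $t0, (0): $t0=M[0]=29
after add $t1, $t1, $t4: $t1=1+(-2)=-1
after lw $t4, (52): $t4=M[52]=23
after and $t0, $t1, 127: $t0=(-1)&127=127
after add $t1, $t1, 2: $t1=(-1)+2=1
after lw $t0, (0): $t0=M[0]=29
after sub $t1, $t0, $t4: $t1=29-23=6
sw $t4, (60) → M[60]=23
after add $t1, $t4, 1: $t1=23+1=24
sw $t4, (60) → M[60]=23
halt.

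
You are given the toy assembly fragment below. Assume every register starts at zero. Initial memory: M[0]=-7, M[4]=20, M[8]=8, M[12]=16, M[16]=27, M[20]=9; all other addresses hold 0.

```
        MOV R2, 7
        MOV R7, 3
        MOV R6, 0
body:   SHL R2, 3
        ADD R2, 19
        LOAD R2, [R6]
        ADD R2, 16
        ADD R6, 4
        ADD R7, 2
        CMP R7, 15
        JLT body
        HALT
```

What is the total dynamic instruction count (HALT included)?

52

after MOV R2, 7: R2=7
after MOV R7, 3: R7=3
after MOV R6, 0: R6=0
after SHL R2, 3: R2=7<<3=56
after ADD R2, 19: R2=56+19=75
after LOAD R2, [R6]: R2=M[0]=-7
after ADD R2, 16: R2=(-7)+16=9
after ADD R6, 4: R6=0+4=4
after ADD R7, 2: R7=3+2=5
CMP R7, 15  (cmp 5,15)
JLT body: taken
after SHL R2, 3: R2=9<<3=72
after ADD R2, 19: R2=72+19=91
after LOAD R2, [R6]: R2=M[4]=20
after ADD R2, 16: R2=20+16=36
after ADD R6, 4: R6=4+4=8
after ADD R7, 2: R7=5+2=7
CMP R7, 15  (cmp 7,15)
JLT body: taken
after SHL R2, 3: R2=36<<3=288
after ADD R2, 19: R2=288+19=307
after LOAD R2, [R6]: R2=M[8]=8
after ADD R2, 16: R2=8+16=24
after ADD R6, 4: R6=8+4=12
after ADD R7, 2: R7=7+2=9
CMP R7, 15  (cmp 9,15)
JLT body: taken
after SHL R2, 3: R2=24<<3=192
after ADD R2, 19: R2=192+19=211
after LOAD R2, [R6]: R2=M[12]=16
after ADD R2, 16: R2=16+16=32
after ADD R6, 4: R6=12+4=16
after ADD R7, 2: R7=9+2=11
CMP R7, 15  (cmp 11,15)
JLT body: taken
after SHL R2, 3: R2=32<<3=256
after ADD R2, 19: R2=256+19=275
after LOAD R2, [R6]: R2=M[16]=27
after ADD R2, 16: R2=27+16=43
after ADD R6, 4: R6=16+4=20
after ADD R7, 2: R7=11+2=13
CMP R7, 15  (cmp 13,15)
JLT body: taken
after SHL R2, 3: R2=43<<3=344
after ADD R2, 19: R2=344+19=363
after LOAD R2, [R6]: R2=M[20]=9
after ADD R2, 16: R2=9+16=25
after ADD R6, 4: R6=20+4=24
after ADD R7, 2: R7=13+2=15
CMP R7, 15  (cmp 15,15)
JLT body: not taken
halt.
Total executed instructions: 52.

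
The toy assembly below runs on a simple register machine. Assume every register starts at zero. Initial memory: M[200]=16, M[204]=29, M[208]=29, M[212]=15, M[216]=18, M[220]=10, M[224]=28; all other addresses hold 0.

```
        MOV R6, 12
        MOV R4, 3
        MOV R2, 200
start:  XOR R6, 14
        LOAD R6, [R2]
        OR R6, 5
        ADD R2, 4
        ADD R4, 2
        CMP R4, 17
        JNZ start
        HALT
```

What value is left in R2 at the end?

228

R6=12
R4=3
R2=200
R6=12^14=2
R6=M[200]=16
R6=16|5=21
R2=200+4=204
R4=3+2=5
CMP R4, 17  (cmp 5,17)
JNZ start: taken
R6=21^14=27
R6=M[204]=29
R6=29|5=29
R2=204+4=208
R4=5+2=7
CMP R4, 17  (cmp 7,17)
JNZ start: taken
R6=29^14=19
R6=M[208]=29
R6=29|5=29
R2=208+4=212
R4=7+2=9
CMP R4, 17  (cmp 9,17)
JNZ start: taken
R6=29^14=19
R6=M[212]=15
R6=15|5=15
R2=212+4=216
R4=9+2=11
CMP R4, 17  (cmp 11,17)
JNZ start: taken
R6=15^14=1
R6=M[216]=18
R6=18|5=23
R2=216+4=220
R4=11+2=13
CMP R4, 17  (cmp 13,17)
JNZ start: taken
R6=23^14=25
R6=M[220]=10
R6=10|5=15
R2=220+4=224
R4=13+2=15
CMP R4, 17  (cmp 15,17)
JNZ start: taken
R6=15^14=1
R6=M[224]=28
R6=28|5=29
R2=224+4=228
R4=15+2=17
CMP R4, 17  (cmp 17,17)
JNZ start: not taken
halt.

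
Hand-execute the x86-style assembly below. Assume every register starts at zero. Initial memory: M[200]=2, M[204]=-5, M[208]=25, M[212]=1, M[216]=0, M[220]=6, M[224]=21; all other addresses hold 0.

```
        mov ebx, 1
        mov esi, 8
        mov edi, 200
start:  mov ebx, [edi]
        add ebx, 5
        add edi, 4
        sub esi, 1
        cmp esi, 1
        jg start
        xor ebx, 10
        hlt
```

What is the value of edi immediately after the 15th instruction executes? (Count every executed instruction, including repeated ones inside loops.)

ebx=1
esi=8
edi=200
ebx=M[200]=2
ebx=2+5=7
edi=200+4=204
esi=8-1=7
cmp esi, 1  (cmp 7,1)
jg start: taken
ebx=M[204]=-5
ebx=(-5)+5=0
edi=204+4=208
esi=7-1=6
cmp esi, 1  (cmp 6,1)
jg start: taken
After step 15: edi = 208.

208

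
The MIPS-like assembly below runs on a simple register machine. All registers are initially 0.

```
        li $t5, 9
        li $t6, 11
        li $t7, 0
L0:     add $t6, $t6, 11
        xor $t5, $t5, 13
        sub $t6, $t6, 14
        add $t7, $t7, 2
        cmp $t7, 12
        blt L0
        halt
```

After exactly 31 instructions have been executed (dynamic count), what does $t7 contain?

10

$t5=9
$t6=11
$t7=0
$t6=11+11=22
$t5=9^13=4
$t6=22-14=8
$t7=0+2=2
cmp $t7, 12  (cmp 2,12)
blt L0: taken
$t6=8+11=19
$t5=4^13=9
$t6=19-14=5
$t7=2+2=4
cmp $t7, 12  (cmp 4,12)
blt L0: taken
$t6=5+11=16
$t5=9^13=4
$t6=16-14=2
$t7=4+2=6
cmp $t7, 12  (cmp 6,12)
blt L0: taken
$t6=2+11=13
$t5=4^13=9
$t6=13-14=-1
$t7=6+2=8
cmp $t7, 12  (cmp 8,12)
blt L0: taken
$t6=(-1)+11=10
$t5=9^13=4
$t6=10-14=-4
$t7=8+2=10
After step 31: $t7 = 10.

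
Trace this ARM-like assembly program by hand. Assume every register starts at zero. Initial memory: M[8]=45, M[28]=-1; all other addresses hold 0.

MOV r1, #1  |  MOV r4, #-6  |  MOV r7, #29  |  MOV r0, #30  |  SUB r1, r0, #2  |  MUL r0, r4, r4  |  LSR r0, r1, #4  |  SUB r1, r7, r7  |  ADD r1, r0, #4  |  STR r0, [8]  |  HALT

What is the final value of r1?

5

after MOV r1, #1: r1=1
after MOV r4, #-6: r4=-6
after MOV r7, #29: r7=29
after MOV r0, #30: r0=30
after SUB r1, r0, #2: r1=30-2=28
after MUL r0, r4, r4: r0=(-6)*(-6)=36
after LSR r0, r1, #4: r0=28>>4=1
after SUB r1, r7, r7: r1=29-29=0
after ADD r1, r0, #4: r1=1+4=5
STR r0, [8] → M[8]=1
halt.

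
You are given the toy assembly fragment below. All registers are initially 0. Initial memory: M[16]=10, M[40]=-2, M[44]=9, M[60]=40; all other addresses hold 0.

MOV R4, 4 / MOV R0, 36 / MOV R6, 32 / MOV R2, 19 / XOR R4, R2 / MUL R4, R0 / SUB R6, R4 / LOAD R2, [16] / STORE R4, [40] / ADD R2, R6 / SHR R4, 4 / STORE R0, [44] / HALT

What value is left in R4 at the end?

51

MOV R4, 4 → R4=4
MOV R0, 36 → R0=36
MOV R6, 32 → R6=32
MOV R2, 19 → R2=19
XOR R4, R2 → R4=4^19=23
MUL R4, R0 → R4=23*36=828
SUB R6, R4 → R6=32-828=-796
LOAD R2, [16] → R2=M[16]=10
STORE R4, [40] → M[40]=828
ADD R2, R6 → R2=10+(-796)=-786
SHR R4, 4 → R4=828>>4=51
STORE R0, [44] → M[44]=36
halt.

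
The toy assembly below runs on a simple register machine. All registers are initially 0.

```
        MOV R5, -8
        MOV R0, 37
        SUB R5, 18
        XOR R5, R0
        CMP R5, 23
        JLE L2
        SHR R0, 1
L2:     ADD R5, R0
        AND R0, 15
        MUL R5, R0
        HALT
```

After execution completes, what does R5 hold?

-120

R5=-8
R0=37
R5=(-8)-18=-26
R5=(-26)^37=-61
CMP R5, 23  (cmp -61,23)
JLE L2: taken
R5=(-61)+37=-24
R0=37&15=5
R5=(-24)*5=-120
halt.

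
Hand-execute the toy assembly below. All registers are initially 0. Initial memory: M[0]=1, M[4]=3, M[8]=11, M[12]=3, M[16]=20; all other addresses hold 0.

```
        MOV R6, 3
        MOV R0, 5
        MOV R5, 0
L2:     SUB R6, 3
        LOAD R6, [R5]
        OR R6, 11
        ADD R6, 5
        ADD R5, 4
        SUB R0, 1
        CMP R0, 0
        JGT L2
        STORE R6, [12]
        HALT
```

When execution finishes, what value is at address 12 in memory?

36

after MOV R6, 3: R6=3
after MOV R0, 5: R0=5
after MOV R5, 0: R5=0
after SUB R6, 3: R6=3-3=0
after LOAD R6, [R5]: R6=M[0]=1
after OR R6, 11: R6=1|11=11
after ADD R6, 5: R6=11+5=16
after ADD R5, 4: R5=0+4=4
after SUB R0, 1: R0=5-1=4
CMP R0, 0  (cmp 4,0)
JGT L2: taken
after SUB R6, 3: R6=16-3=13
after LOAD R6, [R5]: R6=M[4]=3
after OR R6, 11: R6=3|11=11
after ADD R6, 5: R6=11+5=16
after ADD R5, 4: R5=4+4=8
after SUB R0, 1: R0=4-1=3
CMP R0, 0  (cmp 3,0)
JGT L2: taken
after SUB R6, 3: R6=16-3=13
after LOAD R6, [R5]: R6=M[8]=11
after OR R6, 11: R6=11|11=11
after ADD R6, 5: R6=11+5=16
after ADD R5, 4: R5=8+4=12
after SUB R0, 1: R0=3-1=2
CMP R0, 0  (cmp 2,0)
JGT L2: taken
after SUB R6, 3: R6=16-3=13
after LOAD R6, [R5]: R6=M[12]=3
after OR R6, 11: R6=3|11=11
after ADD R6, 5: R6=11+5=16
after ADD R5, 4: R5=12+4=16
after SUB R0, 1: R0=2-1=1
CMP R0, 0  (cmp 1,0)
JGT L2: taken
after SUB R6, 3: R6=16-3=13
after LOAD R6, [R5]: R6=M[16]=20
after OR R6, 11: R6=20|11=31
after ADD R6, 5: R6=31+5=36
after ADD R5, 4: R5=16+4=20
after SUB R0, 1: R0=1-1=0
CMP R0, 0  (cmp 0,0)
JGT L2: not taken
STORE R6, [12] → M[12]=36
halt.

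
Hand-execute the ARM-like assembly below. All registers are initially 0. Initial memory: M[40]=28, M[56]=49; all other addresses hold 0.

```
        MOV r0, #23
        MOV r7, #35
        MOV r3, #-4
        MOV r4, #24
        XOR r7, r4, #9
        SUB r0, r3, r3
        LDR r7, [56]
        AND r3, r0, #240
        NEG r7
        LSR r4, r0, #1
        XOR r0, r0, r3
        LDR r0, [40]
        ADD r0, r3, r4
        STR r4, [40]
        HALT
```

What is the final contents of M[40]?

MOV r0, #23 → r0=23
MOV r7, #35 → r7=35
MOV r3, #-4 → r3=-4
MOV r4, #24 → r4=24
XOR r7, r4, #9 → r7=24^9=17
SUB r0, r3, r3 → r0=(-4)-(-4)=0
LDR r7, [56] → r7=M[56]=49
AND r3, r0, #240 → r3=0&240=0
NEG r7 → r7=-(49)=-49
LSR r4, r0, #1 → r4=0>>1=0
XOR r0, r0, r3 → r0=0^0=0
LDR r0, [40] → r0=M[40]=28
ADD r0, r3, r4 → r0=0+0=0
STR r4, [40] → M[40]=0
halt.

0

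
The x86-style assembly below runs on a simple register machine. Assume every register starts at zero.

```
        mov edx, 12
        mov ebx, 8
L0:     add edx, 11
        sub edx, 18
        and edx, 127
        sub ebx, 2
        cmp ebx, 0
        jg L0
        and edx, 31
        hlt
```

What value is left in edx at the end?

16

edx=12
ebx=8
edx=12+11=23
edx=23-18=5
edx=5&127=5
ebx=8-2=6
cmp ebx, 0  (cmp 6,0)
jg L0: taken
edx=5+11=16
edx=16-18=-2
edx=(-2)&127=126
ebx=6-2=4
cmp ebx, 0  (cmp 4,0)
jg L0: taken
edx=126+11=137
edx=137-18=119
edx=119&127=119
ebx=4-2=2
cmp ebx, 0  (cmp 2,0)
jg L0: taken
edx=119+11=130
edx=130-18=112
edx=112&127=112
ebx=2-2=0
cmp ebx, 0  (cmp 0,0)
jg L0: not taken
edx=112&31=16
halt.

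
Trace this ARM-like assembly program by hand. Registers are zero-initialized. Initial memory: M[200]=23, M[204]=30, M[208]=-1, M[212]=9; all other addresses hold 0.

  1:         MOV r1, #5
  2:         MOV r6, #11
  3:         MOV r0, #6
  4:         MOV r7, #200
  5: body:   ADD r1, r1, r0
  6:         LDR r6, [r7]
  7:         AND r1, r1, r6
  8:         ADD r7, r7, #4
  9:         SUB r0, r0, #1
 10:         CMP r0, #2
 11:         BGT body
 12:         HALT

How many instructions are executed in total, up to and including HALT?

33

r1=5
r6=11
r0=6
r7=200
r1=5+6=11
r6=M[200]=23
r1=11&23=3
r7=200+4=204
r0=6-1=5
CMP r0, #2  (cmp 5,2)
BGT body: taken
r1=3+5=8
r6=M[204]=30
r1=8&30=8
r7=204+4=208
r0=5-1=4
CMP r0, #2  (cmp 4,2)
BGT body: taken
r1=8+4=12
r6=M[208]=-1
r1=12&(-1)=12
r7=208+4=212
r0=4-1=3
CMP r0, #2  (cmp 3,2)
BGT body: taken
r1=12+3=15
r6=M[212]=9
r1=15&9=9
r7=212+4=216
r0=3-1=2
CMP r0, #2  (cmp 2,2)
BGT body: not taken
halt.
Total executed instructions: 33.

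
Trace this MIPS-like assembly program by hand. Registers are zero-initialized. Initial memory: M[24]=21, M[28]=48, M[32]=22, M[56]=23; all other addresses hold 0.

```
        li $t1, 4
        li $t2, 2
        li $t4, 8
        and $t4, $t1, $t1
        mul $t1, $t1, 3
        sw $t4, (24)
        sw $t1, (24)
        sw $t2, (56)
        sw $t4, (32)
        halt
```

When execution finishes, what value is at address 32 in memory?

li $t1, 4 → $t1=4
li $t2, 2 → $t2=2
li $t4, 8 → $t4=8
and $t4, $t1, $t1 → $t4=4&4=4
mul $t1, $t1, 3 → $t1=4*3=12
sw $t4, (24) → M[24]=4
sw $t1, (24) → M[24]=12
sw $t2, (56) → M[56]=2
sw $t4, (32) → M[32]=4
halt.

4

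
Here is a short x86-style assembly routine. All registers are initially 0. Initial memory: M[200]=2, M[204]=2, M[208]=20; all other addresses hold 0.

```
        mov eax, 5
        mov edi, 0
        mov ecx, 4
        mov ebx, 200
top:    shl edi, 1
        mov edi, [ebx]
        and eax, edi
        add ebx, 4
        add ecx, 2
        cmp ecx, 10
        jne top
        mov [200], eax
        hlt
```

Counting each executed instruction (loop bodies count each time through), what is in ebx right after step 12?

204

after mov eax, 5: eax=5
after mov edi, 0: edi=0
after mov ecx, 4: ecx=4
after mov ebx, 200: ebx=200
after shl edi, 1: edi=0<<1=0
after mov edi, [ebx]: edi=M[200]=2
after and eax, edi: eax=5&2=0
after add ebx, 4: ebx=200+4=204
after add ecx, 2: ecx=4+2=6
cmp ecx, 10  (cmp 6,10)
jne top: taken
after shl edi, 1: edi=2<<1=4
After step 12: ebx = 204.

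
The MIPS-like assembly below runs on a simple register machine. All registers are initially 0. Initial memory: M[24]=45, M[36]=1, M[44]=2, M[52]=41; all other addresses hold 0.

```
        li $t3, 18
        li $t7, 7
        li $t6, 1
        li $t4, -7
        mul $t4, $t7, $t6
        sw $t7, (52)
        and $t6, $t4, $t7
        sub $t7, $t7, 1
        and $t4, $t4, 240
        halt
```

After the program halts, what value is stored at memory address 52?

li $t3, 18 → $t3=18
li $t7, 7 → $t7=7
li $t6, 1 → $t6=1
li $t4, -7 → $t4=-7
mul $t4, $t7, $t6 → $t4=7*1=7
sw $t7, (52) → M[52]=7
and $t6, $t4, $t7 → $t6=7&7=7
sub $t7, $t7, 1 → $t7=7-1=6
and $t4, $t4, 240 → $t4=7&240=0
halt.

7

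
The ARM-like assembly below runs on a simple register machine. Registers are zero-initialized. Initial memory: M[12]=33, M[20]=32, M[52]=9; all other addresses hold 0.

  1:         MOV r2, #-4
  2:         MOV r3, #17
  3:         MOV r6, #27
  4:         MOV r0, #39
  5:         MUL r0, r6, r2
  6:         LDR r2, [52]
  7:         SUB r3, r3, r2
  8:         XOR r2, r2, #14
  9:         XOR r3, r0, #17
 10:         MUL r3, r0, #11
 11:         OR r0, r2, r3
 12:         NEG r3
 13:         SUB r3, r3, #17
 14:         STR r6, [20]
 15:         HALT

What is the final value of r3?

after MOV r2, #-4: r2=-4
after MOV r3, #17: r3=17
after MOV r6, #27: r6=27
after MOV r0, #39: r0=39
after MUL r0, r6, r2: r0=27*(-4)=-108
after LDR r2, [52]: r2=M[52]=9
after SUB r3, r3, r2: r3=17-9=8
after XOR r2, r2, #14: r2=9^14=7
after XOR r3, r0, #17: r3=(-108)^17=-123
after MUL r3, r0, #11: r3=(-108)*11=-1188
after OR r0, r2, r3: r0=7|(-1188)=-1185
after NEG r3: r3=-(-1188)=1188
after SUB r3, r3, #17: r3=1188-17=1171
STR r6, [20] → M[20]=27
halt.

1171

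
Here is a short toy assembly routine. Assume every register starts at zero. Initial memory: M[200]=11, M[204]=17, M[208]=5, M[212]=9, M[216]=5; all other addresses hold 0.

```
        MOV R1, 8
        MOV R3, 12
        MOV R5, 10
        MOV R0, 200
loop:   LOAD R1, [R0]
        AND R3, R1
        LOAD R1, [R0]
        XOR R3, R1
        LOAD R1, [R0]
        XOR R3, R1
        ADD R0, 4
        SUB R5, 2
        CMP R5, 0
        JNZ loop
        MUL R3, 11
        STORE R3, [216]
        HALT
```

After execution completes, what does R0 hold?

220

MOV R1, 8 → R1=8
MOV R3, 12 → R3=12
MOV R5, 10 → R5=10
MOV R0, 200 → R0=200
LOAD R1, [R0] → R1=M[200]=11
AND R3, R1 → R3=12&11=8
LOAD R1, [R0] → R1=M[200]=11
XOR R3, R1 → R3=8^11=3
LOAD R1, [R0] → R1=M[200]=11
XOR R3, R1 → R3=3^11=8
ADD R0, 4 → R0=200+4=204
SUB R5, 2 → R5=10-2=8
CMP R5, 0  (cmp 8,0)
JNZ loop: taken
LOAD R1, [R0] → R1=M[204]=17
AND R3, R1 → R3=8&17=0
LOAD R1, [R0] → R1=M[204]=17
XOR R3, R1 → R3=0^17=17
LOAD R1, [R0] → R1=M[204]=17
XOR R3, R1 → R3=17^17=0
ADD R0, 4 → R0=204+4=208
SUB R5, 2 → R5=8-2=6
CMP R5, 0  (cmp 6,0)
JNZ loop: taken
LOAD R1, [R0] → R1=M[208]=5
AND R3, R1 → R3=0&5=0
LOAD R1, [R0] → R1=M[208]=5
XOR R3, R1 → R3=0^5=5
LOAD R1, [R0] → R1=M[208]=5
XOR R3, R1 → R3=5^5=0
ADD R0, 4 → R0=208+4=212
SUB R5, 2 → R5=6-2=4
CMP R5, 0  (cmp 4,0)
JNZ loop: taken
LOAD R1, [R0] → R1=M[212]=9
AND R3, R1 → R3=0&9=0
LOAD R1, [R0] → R1=M[212]=9
XOR R3, R1 → R3=0^9=9
LOAD R1, [R0] → R1=M[212]=9
XOR R3, R1 → R3=9^9=0
ADD R0, 4 → R0=212+4=216
SUB R5, 2 → R5=4-2=2
CMP R5, 0  (cmp 2,0)
JNZ loop: taken
LOAD R1, [R0] → R1=M[216]=5
AND R3, R1 → R3=0&5=0
LOAD R1, [R0] → R1=M[216]=5
XOR R3, R1 → R3=0^5=5
LOAD R1, [R0] → R1=M[216]=5
XOR R3, R1 → R3=5^5=0
ADD R0, 4 → R0=216+4=220
SUB R5, 2 → R5=2-2=0
CMP R5, 0  (cmp 0,0)
JNZ loop: not taken
MUL R3, 11 → R3=0*11=0
STORE R3, [216] → M[216]=0
halt.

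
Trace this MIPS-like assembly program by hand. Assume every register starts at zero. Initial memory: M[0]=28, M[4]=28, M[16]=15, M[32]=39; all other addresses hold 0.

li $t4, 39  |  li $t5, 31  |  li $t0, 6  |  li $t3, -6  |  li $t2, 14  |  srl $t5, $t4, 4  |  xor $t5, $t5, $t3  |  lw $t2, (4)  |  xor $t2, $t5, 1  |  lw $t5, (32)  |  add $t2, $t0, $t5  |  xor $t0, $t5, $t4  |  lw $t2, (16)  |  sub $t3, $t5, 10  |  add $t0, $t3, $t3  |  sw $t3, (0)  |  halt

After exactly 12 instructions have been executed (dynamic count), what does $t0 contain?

0

$t4=39
$t5=31
$t0=6
$t3=-6
$t2=14
$t5=39>>4=2
$t5=2^(-6)=-8
$t2=M[4]=28
$t2=(-8)^1=-7
$t5=M[32]=39
$t2=6+39=45
$t0=39^39=0
After step 12: $t0 = 0.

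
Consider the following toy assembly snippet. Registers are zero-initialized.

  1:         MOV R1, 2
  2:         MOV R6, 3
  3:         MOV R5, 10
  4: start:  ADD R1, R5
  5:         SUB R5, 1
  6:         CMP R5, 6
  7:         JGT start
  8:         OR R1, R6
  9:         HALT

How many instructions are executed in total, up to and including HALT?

R1=2
R6=3
R5=10
R1=2+10=12
R5=10-1=9
CMP R5, 6  (cmp 9,6)
JGT start: taken
R1=12+9=21
R5=9-1=8
CMP R5, 6  (cmp 8,6)
JGT start: taken
R1=21+8=29
R5=8-1=7
CMP R5, 6  (cmp 7,6)
JGT start: taken
R1=29+7=36
R5=7-1=6
CMP R5, 6  (cmp 6,6)
JGT start: not taken
R1=36|3=39
halt.
Total executed instructions: 21.

21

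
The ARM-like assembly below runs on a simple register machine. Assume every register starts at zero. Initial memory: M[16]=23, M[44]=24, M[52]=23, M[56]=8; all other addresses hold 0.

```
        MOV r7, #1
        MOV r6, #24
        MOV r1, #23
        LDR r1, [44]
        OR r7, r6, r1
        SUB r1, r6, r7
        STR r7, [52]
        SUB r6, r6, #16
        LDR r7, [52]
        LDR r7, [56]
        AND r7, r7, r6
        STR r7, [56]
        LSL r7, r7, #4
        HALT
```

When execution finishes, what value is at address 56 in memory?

8

MOV r7, #1 → r7=1
MOV r6, #24 → r6=24
MOV r1, #23 → r1=23
LDR r1, [44] → r1=M[44]=24
OR r7, r6, r1 → r7=24|24=24
SUB r1, r6, r7 → r1=24-24=0
STR r7, [52] → M[52]=24
SUB r6, r6, #16 → r6=24-16=8
LDR r7, [52] → r7=M[52]=24
LDR r7, [56] → r7=M[56]=8
AND r7, r7, r6 → r7=8&8=8
STR r7, [56] → M[56]=8
LSL r7, r7, #4 → r7=8<<4=128
halt.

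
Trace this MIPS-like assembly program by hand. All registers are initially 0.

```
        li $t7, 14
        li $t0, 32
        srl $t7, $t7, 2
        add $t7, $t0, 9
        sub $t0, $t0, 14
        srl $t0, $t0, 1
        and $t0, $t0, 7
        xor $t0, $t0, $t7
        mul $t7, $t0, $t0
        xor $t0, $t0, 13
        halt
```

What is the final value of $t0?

37

$t7=14
$t0=32
$t7=14>>2=3
$t7=32+9=41
$t0=32-14=18
$t0=18>>1=9
$t0=9&7=1
$t0=1^41=40
$t7=40*40=1600
$t0=40^13=37
halt.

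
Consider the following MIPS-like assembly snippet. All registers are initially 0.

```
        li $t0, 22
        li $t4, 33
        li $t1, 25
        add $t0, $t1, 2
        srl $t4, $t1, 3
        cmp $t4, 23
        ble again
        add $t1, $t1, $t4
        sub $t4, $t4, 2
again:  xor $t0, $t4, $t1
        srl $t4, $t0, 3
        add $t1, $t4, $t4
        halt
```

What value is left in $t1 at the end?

6

li $t0, 22 → $t0=22
li $t4, 33 → $t4=33
li $t1, 25 → $t1=25
add $t0, $t1, 2 → $t0=25+2=27
srl $t4, $t1, 3 → $t4=25>>3=3
cmp $t4, 23  (cmp 3,23)
ble again: taken
xor $t0, $t4, $t1 → $t0=3^25=26
srl $t4, $t0, 3 → $t4=26>>3=3
add $t1, $t4, $t4 → $t1=3+3=6
halt.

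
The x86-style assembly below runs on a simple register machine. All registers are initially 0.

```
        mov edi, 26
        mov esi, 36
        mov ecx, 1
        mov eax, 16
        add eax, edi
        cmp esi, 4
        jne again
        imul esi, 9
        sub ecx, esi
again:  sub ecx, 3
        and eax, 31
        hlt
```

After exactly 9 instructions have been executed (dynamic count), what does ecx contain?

-2

edi=26
esi=36
ecx=1
eax=16
eax=16+26=42
cmp esi, 4  (cmp 36,4)
jne again: taken
ecx=1-3=-2
eax=42&31=10
After step 9: ecx = -2.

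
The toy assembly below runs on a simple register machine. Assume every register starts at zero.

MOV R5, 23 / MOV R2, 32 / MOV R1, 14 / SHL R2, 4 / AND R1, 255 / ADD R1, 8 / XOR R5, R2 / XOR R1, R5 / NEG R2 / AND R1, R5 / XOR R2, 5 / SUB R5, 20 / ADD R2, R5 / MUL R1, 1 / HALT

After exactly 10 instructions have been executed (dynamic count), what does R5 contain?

R5=23
R2=32
R1=14
R2=32<<4=512
R1=14&255=14
R1=14+8=22
R5=23^512=535
R1=22^535=513
R2=-(512)=-512
R1=513&535=513
After step 10: R5 = 535.

535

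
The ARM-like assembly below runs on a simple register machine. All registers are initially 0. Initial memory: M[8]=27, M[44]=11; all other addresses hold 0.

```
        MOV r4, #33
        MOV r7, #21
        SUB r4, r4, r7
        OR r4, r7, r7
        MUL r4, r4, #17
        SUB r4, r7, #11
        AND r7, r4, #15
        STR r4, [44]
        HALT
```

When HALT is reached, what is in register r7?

MOV r4, #33 → r4=33
MOV r7, #21 → r7=21
SUB r4, r4, r7 → r4=33-21=12
OR r4, r7, r7 → r4=21|21=21
MUL r4, r4, #17 → r4=21*17=357
SUB r4, r7, #11 → r4=21-11=10
AND r7, r4, #15 → r7=10&15=10
STR r4, [44] → M[44]=10
halt.

10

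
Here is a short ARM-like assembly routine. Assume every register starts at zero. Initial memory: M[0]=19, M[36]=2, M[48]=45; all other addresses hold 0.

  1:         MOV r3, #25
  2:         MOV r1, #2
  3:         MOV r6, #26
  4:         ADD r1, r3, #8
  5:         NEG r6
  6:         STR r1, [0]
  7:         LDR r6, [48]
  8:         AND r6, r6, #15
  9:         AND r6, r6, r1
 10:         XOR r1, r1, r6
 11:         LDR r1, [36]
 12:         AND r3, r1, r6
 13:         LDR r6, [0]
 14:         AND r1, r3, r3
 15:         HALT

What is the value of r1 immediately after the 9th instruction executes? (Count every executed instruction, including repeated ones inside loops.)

r3=25
r1=2
r6=26
r1=25+8=33
r6=-(26)=-26
STR r1, [0] → M[0]=33
r6=M[48]=45
r6=45&15=13
r6=13&33=1
After step 9: r1 = 33.

33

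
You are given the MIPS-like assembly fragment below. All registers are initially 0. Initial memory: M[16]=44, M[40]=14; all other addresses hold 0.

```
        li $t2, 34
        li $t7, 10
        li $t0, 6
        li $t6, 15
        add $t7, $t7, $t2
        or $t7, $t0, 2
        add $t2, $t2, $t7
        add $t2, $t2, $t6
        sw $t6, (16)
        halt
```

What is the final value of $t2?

55

after li $t2, 34: $t2=34
after li $t7, 10: $t7=10
after li $t0, 6: $t0=6
after li $t6, 15: $t6=15
after add $t7, $t7, $t2: $t7=10+34=44
after or $t7, $t0, 2: $t7=6|2=6
after add $t2, $t2, $t7: $t2=34+6=40
after add $t2, $t2, $t6: $t2=40+15=55
sw $t6, (16) → M[16]=15
halt.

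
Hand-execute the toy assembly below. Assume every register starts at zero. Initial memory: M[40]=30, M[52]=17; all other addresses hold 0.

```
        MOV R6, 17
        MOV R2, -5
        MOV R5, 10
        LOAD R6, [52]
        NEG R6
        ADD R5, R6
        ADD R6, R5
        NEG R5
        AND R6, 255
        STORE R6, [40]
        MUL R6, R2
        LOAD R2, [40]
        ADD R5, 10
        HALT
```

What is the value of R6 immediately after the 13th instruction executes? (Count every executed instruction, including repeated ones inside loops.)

MOV R6, 17 → R6=17
MOV R2, -5 → R2=-5
MOV R5, 10 → R5=10
LOAD R6, [52] → R6=M[52]=17
NEG R6 → R6=-(17)=-17
ADD R5, R6 → R5=10+(-17)=-7
ADD R6, R5 → R6=(-17)+(-7)=-24
NEG R5 → R5=-(-7)=7
AND R6, 255 → R6=(-24)&255=232
STORE R6, [40] → M[40]=232
MUL R6, R2 → R6=232*(-5)=-1160
LOAD R2, [40] → R2=M[40]=232
ADD R5, 10 → R5=7+10=17
After step 13: R6 = -1160.

-1160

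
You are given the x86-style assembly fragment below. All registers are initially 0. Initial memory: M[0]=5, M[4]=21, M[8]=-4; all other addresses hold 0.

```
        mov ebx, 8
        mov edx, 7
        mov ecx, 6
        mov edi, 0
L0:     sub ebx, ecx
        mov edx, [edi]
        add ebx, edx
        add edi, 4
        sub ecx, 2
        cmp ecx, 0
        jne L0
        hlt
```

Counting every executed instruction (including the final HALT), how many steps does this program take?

26

mov ebx, 8 → ebx=8
mov edx, 7 → edx=7
mov ecx, 6 → ecx=6
mov edi, 0 → edi=0
sub ebx, ecx → ebx=8-6=2
mov edx, [edi] → edx=M[0]=5
add ebx, edx → ebx=2+5=7
add edi, 4 → edi=0+4=4
sub ecx, 2 → ecx=6-2=4
cmp ecx, 0  (cmp 4,0)
jne L0: taken
sub ebx, ecx → ebx=7-4=3
mov edx, [edi] → edx=M[4]=21
add ebx, edx → ebx=3+21=24
add edi, 4 → edi=4+4=8
sub ecx, 2 → ecx=4-2=2
cmp ecx, 0  (cmp 2,0)
jne L0: taken
sub ebx, ecx → ebx=24-2=22
mov edx, [edi] → edx=M[8]=-4
add ebx, edx → ebx=22+(-4)=18
add edi, 4 → edi=8+4=12
sub ecx, 2 → ecx=2-2=0
cmp ecx, 0  (cmp 0,0)
jne L0: not taken
halt.
Total executed instructions: 26.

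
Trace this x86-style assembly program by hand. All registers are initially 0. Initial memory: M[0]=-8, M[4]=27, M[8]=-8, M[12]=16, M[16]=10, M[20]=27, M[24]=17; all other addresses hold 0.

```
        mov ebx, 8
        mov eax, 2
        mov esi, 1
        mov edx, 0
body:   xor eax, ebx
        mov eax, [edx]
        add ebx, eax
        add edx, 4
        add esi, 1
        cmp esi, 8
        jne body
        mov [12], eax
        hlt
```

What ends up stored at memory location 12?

mov ebx, 8 → ebx=8
mov eax, 2 → eax=2
mov esi, 1 → esi=1
mov edx, 0 → edx=0
xor eax, ebx → eax=2^8=10
mov eax, [edx] → eax=M[0]=-8
add ebx, eax → ebx=8+(-8)=0
add edx, 4 → edx=0+4=4
add esi, 1 → esi=1+1=2
cmp esi, 8  (cmp 2,8)
jne body: taken
xor eax, ebx → eax=(-8)^0=-8
mov eax, [edx] → eax=M[4]=27
add ebx, eax → ebx=0+27=27
add edx, 4 → edx=4+4=8
add esi, 1 → esi=2+1=3
cmp esi, 8  (cmp 3,8)
jne body: taken
xor eax, ebx → eax=27^27=0
mov eax, [edx] → eax=M[8]=-8
add ebx, eax → ebx=27+(-8)=19
add edx, 4 → edx=8+4=12
add esi, 1 → esi=3+1=4
cmp esi, 8  (cmp 4,8)
jne body: taken
xor eax, ebx → eax=(-8)^19=-21
mov eax, [edx] → eax=M[12]=16
add ebx, eax → ebx=19+16=35
add edx, 4 → edx=12+4=16
add esi, 1 → esi=4+1=5
cmp esi, 8  (cmp 5,8)
jne body: taken
xor eax, ebx → eax=16^35=51
mov eax, [edx] → eax=M[16]=10
add ebx, eax → ebx=35+10=45
add edx, 4 → edx=16+4=20
add esi, 1 → esi=5+1=6
cmp esi, 8  (cmp 6,8)
jne body: taken
xor eax, ebx → eax=10^45=39
mov eax, [edx] → eax=M[20]=27
add ebx, eax → ebx=45+27=72
add edx, 4 → edx=20+4=24
add esi, 1 → esi=6+1=7
cmp esi, 8  (cmp 7,8)
jne body: taken
xor eax, ebx → eax=27^72=83
mov eax, [edx] → eax=M[24]=17
add ebx, eax → ebx=72+17=89
add edx, 4 → edx=24+4=28
add esi, 1 → esi=7+1=8
cmp esi, 8  (cmp 8,8)
jne body: not taken
mov [12], eax → M[12]=17
halt.

17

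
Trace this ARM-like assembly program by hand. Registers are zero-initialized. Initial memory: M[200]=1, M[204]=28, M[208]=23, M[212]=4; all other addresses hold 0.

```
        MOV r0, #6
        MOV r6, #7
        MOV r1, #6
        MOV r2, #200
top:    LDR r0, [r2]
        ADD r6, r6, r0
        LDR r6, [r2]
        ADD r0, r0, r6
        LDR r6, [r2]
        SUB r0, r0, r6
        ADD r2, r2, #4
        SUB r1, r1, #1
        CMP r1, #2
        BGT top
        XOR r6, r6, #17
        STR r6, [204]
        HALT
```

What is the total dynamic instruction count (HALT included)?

47

after MOV r0, #6: r0=6
after MOV r6, #7: r6=7
after MOV r1, #6: r1=6
after MOV r2, #200: r2=200
after LDR r0, [r2]: r0=M[200]=1
after ADD r6, r6, r0: r6=7+1=8
after LDR r6, [r2]: r6=M[200]=1
after ADD r0, r0, r6: r0=1+1=2
after LDR r6, [r2]: r6=M[200]=1
after SUB r0, r0, r6: r0=2-1=1
after ADD r2, r2, #4: r2=200+4=204
after SUB r1, r1, #1: r1=6-1=5
CMP r1, #2  (cmp 5,2)
BGT top: taken
after LDR r0, [r2]: r0=M[204]=28
after ADD r6, r6, r0: r6=1+28=29
after LDR r6, [r2]: r6=M[204]=28
after ADD r0, r0, r6: r0=28+28=56
after LDR r6, [r2]: r6=M[204]=28
after SUB r0, r0, r6: r0=56-28=28
after ADD r2, r2, #4: r2=204+4=208
after SUB r1, r1, #1: r1=5-1=4
CMP r1, #2  (cmp 4,2)
BGT top: taken
after LDR r0, [r2]: r0=M[208]=23
after ADD r6, r6, r0: r6=28+23=51
after LDR r6, [r2]: r6=M[208]=23
after ADD r0, r0, r6: r0=23+23=46
after LDR r6, [r2]: r6=M[208]=23
after SUB r0, r0, r6: r0=46-23=23
after ADD r2, r2, #4: r2=208+4=212
after SUB r1, r1, #1: r1=4-1=3
CMP r1, #2  (cmp 3,2)
BGT top: taken
after LDR r0, [r2]: r0=M[212]=4
after ADD r6, r6, r0: r6=23+4=27
after LDR r6, [r2]: r6=M[212]=4
after ADD r0, r0, r6: r0=4+4=8
after LDR r6, [r2]: r6=M[212]=4
after SUB r0, r0, r6: r0=8-4=4
after ADD r2, r2, #4: r2=212+4=216
after SUB r1, r1, #1: r1=3-1=2
CMP r1, #2  (cmp 2,2)
BGT top: not taken
after XOR r6, r6, #17: r6=4^17=21
STR r6, [204] → M[204]=21
halt.
Total executed instructions: 47.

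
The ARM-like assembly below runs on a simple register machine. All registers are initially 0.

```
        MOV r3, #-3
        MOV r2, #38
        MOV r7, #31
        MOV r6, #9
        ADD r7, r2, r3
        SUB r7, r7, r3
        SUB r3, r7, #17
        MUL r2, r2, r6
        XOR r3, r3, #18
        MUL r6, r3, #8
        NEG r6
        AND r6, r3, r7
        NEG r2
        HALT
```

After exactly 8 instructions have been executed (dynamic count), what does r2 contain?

342

after MOV r3, #-3: r3=-3
after MOV r2, #38: r2=38
after MOV r7, #31: r7=31
after MOV r6, #9: r6=9
after ADD r7, r2, r3: r7=38+(-3)=35
after SUB r7, r7, r3: r7=35-(-3)=38
after SUB r3, r7, #17: r3=38-17=21
after MUL r2, r2, r6: r2=38*9=342
After step 8: r2 = 342.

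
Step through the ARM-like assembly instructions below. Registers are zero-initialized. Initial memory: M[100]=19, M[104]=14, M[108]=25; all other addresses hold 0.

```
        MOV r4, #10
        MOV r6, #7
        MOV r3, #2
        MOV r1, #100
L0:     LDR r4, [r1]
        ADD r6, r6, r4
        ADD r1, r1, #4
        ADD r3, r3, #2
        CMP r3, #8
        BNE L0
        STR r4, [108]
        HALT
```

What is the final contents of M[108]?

r4=10
r6=7
r3=2
r1=100
r4=M[100]=19
r6=7+19=26
r1=100+4=104
r3=2+2=4
CMP r3, #8  (cmp 4,8)
BNE L0: taken
r4=M[104]=14
r6=26+14=40
r1=104+4=108
r3=4+2=6
CMP r3, #8  (cmp 6,8)
BNE L0: taken
r4=M[108]=25
r6=40+25=65
r1=108+4=112
r3=6+2=8
CMP r3, #8  (cmp 8,8)
BNE L0: not taken
STR r4, [108] → M[108]=25
halt.

25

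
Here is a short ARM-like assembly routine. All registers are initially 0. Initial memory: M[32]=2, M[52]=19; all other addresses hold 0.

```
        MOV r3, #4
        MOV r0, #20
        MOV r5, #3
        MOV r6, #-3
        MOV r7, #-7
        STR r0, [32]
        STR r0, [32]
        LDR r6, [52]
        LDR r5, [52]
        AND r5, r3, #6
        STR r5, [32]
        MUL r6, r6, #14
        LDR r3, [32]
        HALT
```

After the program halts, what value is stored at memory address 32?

4

after MOV r3, #4: r3=4
after MOV r0, #20: r0=20
after MOV r5, #3: r5=3
after MOV r6, #-3: r6=-3
after MOV r7, #-7: r7=-7
STR r0, [32] → M[32]=20
STR r0, [32] → M[32]=20
after LDR r6, [52]: r6=M[52]=19
after LDR r5, [52]: r5=M[52]=19
after AND r5, r3, #6: r5=4&6=4
STR r5, [32] → M[32]=4
after MUL r6, r6, #14: r6=19*14=266
after LDR r3, [32]: r3=M[32]=4
halt.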